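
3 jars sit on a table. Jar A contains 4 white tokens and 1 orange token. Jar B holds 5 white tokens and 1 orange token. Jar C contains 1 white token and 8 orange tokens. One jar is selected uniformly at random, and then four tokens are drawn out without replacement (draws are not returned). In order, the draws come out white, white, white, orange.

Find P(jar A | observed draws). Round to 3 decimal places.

0.545

For each hypothesis, P(data | H) works out to: P(data | jar A) = (4/5)(3/4)(2/3)(1/2) = 1/5; P(data | jar B) = (5/6)(4/5)(3/4)(1/3) = 1/6; P(data | jar C) = (1/9)(0/8) = 0.
Multiplying each by its prior: 1/3 · 1/5 = 1/15, 1/3 · 1/6 = 1/18, 1/3 · 0 = 0; summing to 11/90.
By Bayes' rule, P(jar A | data) = (1/15) / (11/90) = 6/11.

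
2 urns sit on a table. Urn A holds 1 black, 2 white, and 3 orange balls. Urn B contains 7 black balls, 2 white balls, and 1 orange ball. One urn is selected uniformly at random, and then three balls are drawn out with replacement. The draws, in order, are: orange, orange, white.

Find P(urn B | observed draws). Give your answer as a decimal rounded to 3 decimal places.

0.023

Under each hypothesis, the probability of the observed sequence is: P(data | urn A) = (3/6)(3/6)(2/6) = 1/12; P(data | urn B) = (1/10)(1/10)(2/10) = 1/500.
Multiplying each by its prior: 1/2 · 1/12 = 1/24, 1/2 · 1/500 = 1/1000; with total 16/375.
So P(urn B | data) = (1/1000) / (16/375) = 3/128.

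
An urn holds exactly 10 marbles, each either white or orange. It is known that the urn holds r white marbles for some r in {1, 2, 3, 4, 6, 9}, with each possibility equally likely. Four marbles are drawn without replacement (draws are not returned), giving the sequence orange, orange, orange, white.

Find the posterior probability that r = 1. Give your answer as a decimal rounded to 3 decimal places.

0.207

Under each hypothesis, the probability of the observed sequence is: P(data | r = 1) = (9/10)(8/9)(7/8)(1/7) = 1/10; P(data | r = 2) = (8/10)(7/9)(6/8)(2/7) = 2/15; P(data | r = 3) = (7/10)(6/9)(5/8)(3/7) = 1/8; P(data | r = 4) = (6/10)(5/9)(4/8)(4/7) = 2/21; P(data | r = 6) = (4/10)(3/9)(2/8)(6/7) = 1/35; P(data | r = 9) = (1/10)(0/9) = 0.
The prior-weighted likelihoods are 1/6 · 1/10 = 1/60, 1/6 · 2/15 = 1/45, 1/6 · 1/8 = 1/48, 1/6 · 2/21 = 1/63, 1/6 · 1/35 = 1/210, 1/6 · 0 = 0; these sum to 9/112.
Therefore the posterior P(r = 1 | data) = (1/60) / (9/112) = 28/135.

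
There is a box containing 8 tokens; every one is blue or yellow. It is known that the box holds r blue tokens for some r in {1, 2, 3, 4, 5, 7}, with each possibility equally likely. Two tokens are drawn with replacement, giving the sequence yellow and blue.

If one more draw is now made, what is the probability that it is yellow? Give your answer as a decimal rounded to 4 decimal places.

Under each hypothesis, the probability of the observed sequence is: P(data | r = 1) = (7/8)(1/8) = 7/64; P(data | r = 2) = (6/8)(2/8) = 3/16; P(data | r = 3) = (5/8)(3/8) = 15/64; P(data | r = 4) = (4/8)(4/8) = 1/4; P(data | r = 5) = (3/8)(5/8) = 15/64; P(data | r = 7) = (1/8)(7/8) = 7/64.
Weighting by the prior gives 1/6 · 7/64 = 7/384, 1/6 · 3/16 = 1/32, 1/6 · 15/64 = 5/128, 1/6 · 1/4 = 1/24, 1/6 · 15/64 = 5/128, 1/6 · 7/64 = 7/384; with total 3/16.
The posterior is then P(r = 1 | data) = 7/72, P(r = 2 | data) = 1/6, P(r = 3 | data) = 5/24, P(r = 4 | data) = 2/9, P(r = 5 | data) = 5/24, P(r = 7 | data) = 7/72.
So P(yellow next | data) = Σ P(yellow next | H) P(H | data) = (7/8)(7/72) + (3/4)(1/6) + (5/8)(5/24) + (1/2)(2/9) + (3/8)(5/24) + (1/8)(7/72) = 13/24.

0.5417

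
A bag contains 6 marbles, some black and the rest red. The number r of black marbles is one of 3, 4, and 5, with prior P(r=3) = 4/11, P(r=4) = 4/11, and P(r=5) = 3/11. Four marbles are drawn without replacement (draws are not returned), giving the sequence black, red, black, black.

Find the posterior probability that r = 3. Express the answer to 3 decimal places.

0.162

The likelihood of the observed sequence under each hypothesis: P(data | r = 3) = (3/6)(3/5)(2/4)(1/3) = 1/20; P(data | r = 4) = (4/6)(2/5)(3/4)(2/3) = 2/15; P(data | r = 5) = (5/6)(1/5)(4/4)(3/3) = 1/6.
Multiplying each by its prior: 4/11 · 1/20 = 1/55, 4/11 · 2/15 = 8/165, 3/11 · 1/6 = 1/22; these sum to 37/330.
So P(r = 3 | data) = (1/55) / (37/330) = 6/37.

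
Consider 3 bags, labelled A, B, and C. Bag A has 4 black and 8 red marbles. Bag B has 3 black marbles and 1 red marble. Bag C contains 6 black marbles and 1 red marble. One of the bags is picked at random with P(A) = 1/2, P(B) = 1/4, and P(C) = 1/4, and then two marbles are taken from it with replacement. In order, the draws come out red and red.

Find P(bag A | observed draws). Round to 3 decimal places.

0.915

Compute the likelihood of the observed sequence for each case: P(data | bag A) = (8/12)(8/12) = 0.44444; P(data | bag B) = (1/4)(1/4) = 0.0625; P(data | bag C) = (1/7)(1/7) = 0.020408.
Multiplying each by its prior: 1/2 · 0.44444 = 0.22222, 1/4 · 0.0625 = 0.015625, 1/4 · 0.020408 = 0.005102; with total 0.24295.
Hence P(bag A | data) = (0.22222) / (0.24295) = 0.91469.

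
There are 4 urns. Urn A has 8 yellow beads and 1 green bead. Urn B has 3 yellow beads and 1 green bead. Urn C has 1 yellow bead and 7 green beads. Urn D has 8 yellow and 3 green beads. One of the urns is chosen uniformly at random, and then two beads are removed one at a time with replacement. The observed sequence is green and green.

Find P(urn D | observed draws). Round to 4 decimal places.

0.0813

Compute the likelihood of the observed sequence for each case: P(data | urn A) = (1/9)(1/9) = 0.012346; P(data | urn B) = (1/4)(1/4) = 0.0625; P(data | urn C) = (7/8)(7/8) = 0.76562; P(data | urn D) = (3/11)(3/11) = 0.07438.
The prior-weighted likelihoods are 1/4 · 0.012346 = 0.0030864, 1/4 · 0.0625 = 0.015625, 1/4 · 0.76562 = 0.19141, 1/4 · 0.07438 = 0.018595; summing to 0.22871.
So P(urn D | data) = (0.018595) / (0.22871) = 0.081303.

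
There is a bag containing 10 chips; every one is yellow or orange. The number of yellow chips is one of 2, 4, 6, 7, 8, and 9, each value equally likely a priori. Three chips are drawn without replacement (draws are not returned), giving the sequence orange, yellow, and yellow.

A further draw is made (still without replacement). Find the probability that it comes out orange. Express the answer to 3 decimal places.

Under each hypothesis, the probability of the observed sequence is: P(data | r = 2) = (8/10)(2/9)(1/8) = 0.022222; P(data | r = 4) = (6/10)(4/9)(3/8) = 0.1; P(data | r = 6) = (4/10)(6/9)(5/8) = 0.16667; P(data | r = 7) = (3/10)(7/9)(6/8) = 0.175; P(data | r = 8) = (2/10)(8/9)(7/8) = 0.15556; P(data | r = 9) = (1/10)(9/9)(8/8) = 0.1.
The prior-weighted likelihoods are 1/6 · 0.022222 = 0.0037037, 1/6 · 0.1 = 0.016667, 1/6 · 0.16667 = 0.027778, 1/6 · 0.175 = 0.029167, 1/6 · 0.15556 = 0.025926, 1/6 · 0.1 = 0.016667; with total 0.11991.
The posterior is then P(r = 2 | data) = 0.030888, P(r = 4 | data) = 0.139, P(r = 6 | data) = 0.23166, P(r = 7 | data) = 0.24324, P(r = 8 | data) = 0.21622, P(r = 9 | data) = 0.139.
So P(orange next | data) = Σ P(orange next | H) P(H | data) = (1)(0.030888) + (5/7)(0.139) + (3/7)(0.23166) + (2/7)(0.24324) + (1/7)(0.21622) + (0)(0.139) = 0.32984.

0.330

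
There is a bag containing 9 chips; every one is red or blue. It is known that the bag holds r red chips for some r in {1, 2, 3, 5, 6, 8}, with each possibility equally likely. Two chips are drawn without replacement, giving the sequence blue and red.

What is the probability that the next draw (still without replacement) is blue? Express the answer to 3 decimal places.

Under each hypothesis, the probability of the observed sequence is: P(data | r = 1) = (8/9)(1/8) = 1/9; P(data | r = 2) = (7/9)(2/8) = 7/36; P(data | r = 3) = (6/9)(3/8) = 1/4; P(data | r = 5) = (4/9)(5/8) = 5/18; P(data | r = 6) = (3/9)(6/8) = 1/4; P(data | r = 8) = (1/9)(8/8) = 1/9.
Multiplying each by its prior: 1/6 · 1/9 = 1/54, 1/6 · 7/36 = 7/216, 1/6 · 1/4 = 1/24, 1/6 · 5/18 = 5/108, 1/6 · 1/4 = 1/24, 1/6 · 1/9 = 1/54; with total 43/216.
Normalising, the posterior is P(r = 1 | data) = 4/43, P(r = 2 | data) = 7/43, P(r = 3 | data) = 9/43, P(r = 5 | data) = 10/43, P(r = 6 | data) = 9/43, P(r = 8 | data) = 4/43.
So P(blue next | data) = Σ P(blue next | H) P(H | data) = (1)(4/43) + (6/7)(7/43) + (5/7)(9/43) + (3/7)(10/43) + (2/7)(9/43) + (0)(4/43) = 163/301.

0.542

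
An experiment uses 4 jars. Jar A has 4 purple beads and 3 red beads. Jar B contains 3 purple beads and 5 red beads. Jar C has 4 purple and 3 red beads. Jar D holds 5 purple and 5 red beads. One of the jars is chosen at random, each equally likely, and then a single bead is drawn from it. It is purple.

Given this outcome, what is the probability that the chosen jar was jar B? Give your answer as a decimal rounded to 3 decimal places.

Under each hypothesis, the probability of this draw is: P(data | jar A) = (4/7) = 4/7; P(data | jar B) = (3/8) = 3/8; P(data | jar C) = (4/7) = 4/7; P(data | jar D) = (5/10) = 1/2.
The prior-weighted likelihoods are 1/4 · 4/7 = 1/7, 1/4 · 3/8 = 3/32, 1/4 · 4/7 = 1/7, 1/4 · 1/2 = 1/8; summing to 113/224.
Hence P(jar B | data) = (3/32) / (113/224) = 21/113.

0.186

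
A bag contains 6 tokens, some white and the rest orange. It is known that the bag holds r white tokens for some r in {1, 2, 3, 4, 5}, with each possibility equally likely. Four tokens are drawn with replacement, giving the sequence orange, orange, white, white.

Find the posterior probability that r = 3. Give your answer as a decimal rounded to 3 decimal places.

0.313

The likelihood of the observed sequence under each hypothesis: P(data | r = 1) = (5/6)(5/6)(1/6)(1/6) = 0.01929; P(data | r = 2) = (4/6)(4/6)(2/6)(2/6) = 0.049383; P(data | r = 3) = (3/6)(3/6)(3/6)(3/6) = 0.0625; P(data | r = 4) = (2/6)(2/6)(4/6)(4/6) = 0.049383; P(data | r = 5) = (1/6)(1/6)(5/6)(5/6) = 0.01929.
The prior-weighted likelihoods are 1/5 · 0.01929 = 0.003858, 1/5 · 0.049383 = 0.0098765, 1/5 · 0.0625 = 0.0125, 1/5 · 0.049383 = 0.0098765, 1/5 · 0.01929 = 0.003858; these sum to 0.039969.
Hence P(r = 3 | data) = (0.0125) / (0.039969) = 0.31274.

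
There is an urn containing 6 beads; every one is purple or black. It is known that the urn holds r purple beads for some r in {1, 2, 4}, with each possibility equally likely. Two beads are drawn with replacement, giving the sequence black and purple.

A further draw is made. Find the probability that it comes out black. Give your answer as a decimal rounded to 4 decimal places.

0.5794

Compute the likelihood of the observed sequence for each case: P(data | r = 1) = (5/6)(1/6) = 5/36; P(data | r = 2) = (4/6)(2/6) = 2/9; P(data | r = 4) = (2/6)(4/6) = 2/9.
Weighting by the prior gives 1/3 · 5/36 = 5/108, 1/3 · 2/9 = 2/27, 1/3 · 2/9 = 2/27; these sum to 7/36.
The posterior is then P(r = 1 | data) = 5/21, P(r = 2 | data) = 8/21, P(r = 4 | data) = 8/21.
So P(black next | data) = Σ P(black next | H) P(H | data) = (5/6)(5/21) + (2/3)(8/21) + (1/3)(8/21) = 73/126.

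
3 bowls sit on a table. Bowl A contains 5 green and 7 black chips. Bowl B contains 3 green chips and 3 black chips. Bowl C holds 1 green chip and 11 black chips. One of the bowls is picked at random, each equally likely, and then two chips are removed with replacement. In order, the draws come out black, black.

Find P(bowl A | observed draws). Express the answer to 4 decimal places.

0.2379

Compute the likelihood of the observed sequence for each case: P(data | bowl A) = (7/12)(7/12) = 49/144; P(data | bowl B) = (3/6)(3/6) = 1/4; P(data | bowl C) = (11/12)(11/12) = 121/144.
The prior-weighted likelihoods are 1/3 · 49/144 = 49/432, 1/3 · 1/4 = 1/12, 1/3 · 121/144 = 121/432; these sum to 103/216.
Therefore the posterior P(bowl A | data) = (49/432) / (103/216) = 49/206.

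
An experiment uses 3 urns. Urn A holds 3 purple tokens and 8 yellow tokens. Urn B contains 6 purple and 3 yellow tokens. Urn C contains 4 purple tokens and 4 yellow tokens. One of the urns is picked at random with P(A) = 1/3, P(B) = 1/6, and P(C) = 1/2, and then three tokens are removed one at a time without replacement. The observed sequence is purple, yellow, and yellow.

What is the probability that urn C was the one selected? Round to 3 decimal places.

Compute the likelihood of the observed sequence for each case: P(data | urn A) = (3/11)(8/10)(7/9) = 0.1697; P(data | urn B) = (6/9)(3/8)(2/7) = 0.071429; P(data | urn C) = (4/8)(4/7)(3/6) = 0.14286.
The prior-weighted likelihoods are 1/3 · 0.1697 = 0.056566, 1/6 · 0.071429 = 0.011905, 1/2 · 0.14286 = 0.071429; summing to 0.1399.
By Bayes' rule, P(urn C | data) = (0.071429) / (0.1399) = 0.51057.

0.511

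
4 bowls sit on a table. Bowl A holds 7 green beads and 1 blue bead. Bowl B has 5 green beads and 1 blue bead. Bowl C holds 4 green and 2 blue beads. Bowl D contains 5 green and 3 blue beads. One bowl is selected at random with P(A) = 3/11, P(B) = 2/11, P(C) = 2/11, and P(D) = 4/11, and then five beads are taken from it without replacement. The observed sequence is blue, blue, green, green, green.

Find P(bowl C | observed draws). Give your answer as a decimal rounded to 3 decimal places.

The likelihood of the observed sequence under each hypothesis: P(data | bowl A) = (1/8)(0/7) = 0; P(data | bowl B) = (1/6)(0/5) = 0; P(data | bowl C) = (2/6)(1/5)(4/4)(3/3)(2/2) = 0.066667; P(data | bowl D) = (3/8)(2/7)(5/6)(4/5)(3/4) = 0.053571.
The prior-weighted likelihoods are 3/11 · 0 = 0, 2/11 · 0 = 0, 2/11 · 0.066667 = 0.012121, 4/11 · 0.053571 = 0.019481; summing to 0.031602.
By Bayes' rule, P(bowl C | data) = (0.012121) / (0.031602) = 0.38356.

0.384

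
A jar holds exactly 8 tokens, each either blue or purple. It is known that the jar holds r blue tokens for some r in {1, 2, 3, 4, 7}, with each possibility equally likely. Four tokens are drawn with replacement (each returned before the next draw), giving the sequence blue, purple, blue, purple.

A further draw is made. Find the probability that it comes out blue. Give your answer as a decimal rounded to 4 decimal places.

Under each hypothesis, the probability of the observed sequence is: P(data | r = 1) = (1/8)(7/8)(1/8)(7/8) = 0.011963; P(data | r = 2) = (2/8)(6/8)(2/8)(6/8) = 0.035156; P(data | r = 3) = (3/8)(5/8)(3/8)(5/8) = 0.054932; P(data | r = 4) = (4/8)(4/8)(4/8)(4/8) = 0.0625; P(data | r = 7) = (7/8)(1/8)(7/8)(1/8) = 0.011963.
The prior-weighted likelihoods are 1/5 · 0.011963 = 0.0023926, 1/5 · 0.035156 = 0.0070313, 1/5 · 0.054932 = 0.010986, 1/5 · 0.0625 = 0.0125, 1/5 · 0.011963 = 0.0023926; with total 0.035303.
The posterior is then P(r = 1 | data) = 0.067773, P(r = 2 | data) = 0.19917, P(r = 3 | data) = 0.3112, P(r = 4 | data) = 0.35408, P(r = 7 | data) = 0.067773.
So P(blue next | data) = Σ P(blue next | H) P(H | data) = (1/8)(0.067773) + (1/4)(0.19917) + (3/8)(0.3112) + (1/2)(0.35408) + (7/8)(0.067773) = 0.41131.

0.4113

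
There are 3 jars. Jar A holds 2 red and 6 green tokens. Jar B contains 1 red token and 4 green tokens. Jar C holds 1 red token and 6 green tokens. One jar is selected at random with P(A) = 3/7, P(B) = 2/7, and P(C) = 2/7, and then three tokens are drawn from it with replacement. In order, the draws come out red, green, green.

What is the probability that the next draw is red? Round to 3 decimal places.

The likelihood of the observed sequence under each hypothesis: P(data | jar A) = (2/8)(6/8)(6/8) = 0.14062; P(data | jar B) = (1/5)(4/5)(4/5) = 0.128; P(data | jar C) = (1/7)(6/7)(6/7) = 0.10496.
Multiplying each by its prior: 3/7 · 0.14062 = 0.060268, 2/7 · 0.128 = 0.036571, 2/7 · 0.10496 = 0.029988; summing to 0.12683.
The posterior is then P(jar A | data) = 0.4752, P(jar B | data) = 0.28836, P(jar C | data) = 0.23644.
Averaging over the posterior, P(red next | data) = (1/4)(0.4752) + (1/5)(0.28836) + (1/7)(0.23644) = 0.21025.

0.210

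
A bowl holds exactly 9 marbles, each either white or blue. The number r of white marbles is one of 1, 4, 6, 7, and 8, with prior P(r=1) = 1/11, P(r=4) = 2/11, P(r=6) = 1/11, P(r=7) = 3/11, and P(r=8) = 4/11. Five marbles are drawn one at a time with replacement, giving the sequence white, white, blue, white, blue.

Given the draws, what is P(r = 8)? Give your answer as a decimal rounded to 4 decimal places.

Compute the likelihood of the observed sequence for each case: P(data | r = 1) = (1/9)(1/9)(8/9)(1/9)(8/9) = 0.0010838; P(data | r = 4) = (4/9)(4/9)(5/9)(4/9)(5/9) = 0.027096; P(data | r = 6) = (6/9)(6/9)(3/9)(6/9)(3/9) = 0.032922; P(data | r = 7) = (7/9)(7/9)(2/9)(7/9)(2/9) = 0.023235; P(data | r = 8) = (8/9)(8/9)(1/9)(8/9)(1/9) = 0.0086708.
Weighting by the prior gives 1/11 · 0.0010838 = 9.8531e-05, 2/11 · 0.027096 = 0.0049266, 1/11 · 0.032922 = 0.0029929, 3/11 · 0.023235 = 0.0063368, 4/11 · 0.0086708 = 0.003153; with total 0.017508.
So P(r = 8 | data) = (0.003153) / (0.017508) = 0.18009.

0.1801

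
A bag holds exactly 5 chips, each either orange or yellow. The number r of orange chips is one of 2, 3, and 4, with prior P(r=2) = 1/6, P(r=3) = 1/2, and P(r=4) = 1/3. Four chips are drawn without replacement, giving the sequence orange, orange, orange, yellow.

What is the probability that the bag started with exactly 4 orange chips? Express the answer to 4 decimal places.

0.5714

For each hypothesis, P(data | H) works out to: P(data | r = 2) = (2/5)(1/4)(0/3) = 0; P(data | r = 3) = (3/5)(2/4)(1/3)(2/2) = 1/10; P(data | r = 4) = (4/5)(3/4)(2/3)(1/2) = 1/5.
The prior-weighted likelihoods are 1/6 · 0 = 0, 1/2 · 1/10 = 1/20, 1/3 · 1/5 = 1/15; summing to 7/60.
So P(r = 4 | data) = (1/15) / (7/60) = 4/7.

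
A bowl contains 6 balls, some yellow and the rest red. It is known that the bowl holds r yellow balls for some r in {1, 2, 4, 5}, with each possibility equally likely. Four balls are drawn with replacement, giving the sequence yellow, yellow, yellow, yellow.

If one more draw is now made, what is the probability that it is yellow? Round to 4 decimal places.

Compute the likelihood of the observed sequence for each case: P(data | r = 1) = (1/6)(1/6)(1/6)(1/6) = 0.0007716; P(data | r = 2) = (2/6)(2/6)(2/6)(2/6) = 0.012346; P(data | r = 4) = (4/6)(4/6)(4/6)(4/6) = 0.19753; P(data | r = 5) = (5/6)(5/6)(5/6)(5/6) = 0.48225.
Weighting by the prior gives 1/4 · 0.0007716 = 0.0001929, 1/4 · 0.012346 = 0.0030864, 1/4 · 0.19753 = 0.049383, 1/4 · 0.48225 = 0.12056; these sum to 0.17323.
Dividing through by the total gives posterior P(r = 1 | data) = 0.0011136, P(r = 2 | data) = 0.017817, P(r = 4 | data) = 0.28508, P(r = 5 | data) = 0.69599.
So P(yellow next | data) = Σ P(yellow next | H) P(H | data) = (1/6)(0.0011136) + (1/3)(0.017817) + (2/3)(0.28508) + (5/6)(0.69599) = 0.77617.

0.7762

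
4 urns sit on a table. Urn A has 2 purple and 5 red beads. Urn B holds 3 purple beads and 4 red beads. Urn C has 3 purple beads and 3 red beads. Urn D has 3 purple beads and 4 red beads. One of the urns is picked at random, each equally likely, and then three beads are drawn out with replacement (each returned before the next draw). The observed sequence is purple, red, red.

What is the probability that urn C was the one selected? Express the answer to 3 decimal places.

0.227

The likelihood of the observed sequence under each hypothesis: P(data | urn A) = (2/7)(5/7)(5/7) = 0.14577; P(data | urn B) = (3/7)(4/7)(4/7) = 0.13994; P(data | urn C) = (3/6)(3/6)(3/6) = 0.125; P(data | urn D) = (3/7)(4/7)(4/7) = 0.13994.
The prior-weighted likelihoods are 1/4 · 0.14577 = 0.036443, 1/4 · 0.13994 = 0.034985, 1/4 · 0.125 = 0.03125, 1/4 · 0.13994 = 0.034985; with total 0.13766.
So P(urn C | data) = (0.03125) / (0.13766) = 0.227.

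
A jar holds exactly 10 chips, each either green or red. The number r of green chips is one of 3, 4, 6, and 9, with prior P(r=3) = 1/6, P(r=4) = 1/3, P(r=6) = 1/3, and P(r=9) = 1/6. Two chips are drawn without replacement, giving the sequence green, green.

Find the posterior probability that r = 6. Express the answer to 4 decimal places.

Compute the likelihood of the observed sequence for each case: P(data | r = 3) = (3/10)(2/9) = 1/15; P(data | r = 4) = (4/10)(3/9) = 2/15; P(data | r = 6) = (6/10)(5/9) = 1/3; P(data | r = 9) = (9/10)(8/9) = 4/5.
The prior-weighted likelihoods are 1/6 · 1/15 = 1/90, 1/3 · 2/15 = 2/45, 1/3 · 1/3 = 1/9, 1/6 · 4/5 = 2/15; summing to 3/10.
Hence P(r = 6 | data) = (1/9) / (3/10) = 10/27.

0.3704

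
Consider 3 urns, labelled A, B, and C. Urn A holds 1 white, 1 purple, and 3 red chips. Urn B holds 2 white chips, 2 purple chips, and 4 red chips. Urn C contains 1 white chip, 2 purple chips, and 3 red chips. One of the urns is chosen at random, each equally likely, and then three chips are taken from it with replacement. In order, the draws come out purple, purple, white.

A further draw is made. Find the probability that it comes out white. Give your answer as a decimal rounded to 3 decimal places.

Under each hypothesis, the probability of the observed sequence is: P(data | urn A) = (1/5)(1/5)(1/5) = 0.008; P(data | urn B) = (2/8)(2/8)(2/8) = 0.015625; P(data | urn C) = (2/6)(2/6)(1/6) = 0.018519.
The prior-weighted likelihoods are 1/3 · 0.008 = 0.0026667, 1/3 · 0.015625 = 0.0052083, 1/3 · 0.018519 = 0.0061728; these sum to 0.014048.
Normalising, the posterior is P(urn A | data) = 0.18983, P(urn B | data) = 0.37076, P(urn C | data) = 0.43942.
Averaging over the posterior, P(white next | data) = (1/5)(0.18983) + (1/4)(0.37076) + (1/6)(0.43942) = 0.20389.

0.204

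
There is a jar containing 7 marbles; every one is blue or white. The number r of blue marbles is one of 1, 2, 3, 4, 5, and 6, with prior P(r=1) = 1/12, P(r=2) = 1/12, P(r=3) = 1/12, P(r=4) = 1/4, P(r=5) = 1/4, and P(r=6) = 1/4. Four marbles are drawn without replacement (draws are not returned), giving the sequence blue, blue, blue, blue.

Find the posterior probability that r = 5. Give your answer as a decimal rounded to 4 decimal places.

0.2381

Under each hypothesis, the probability of the observed sequence is: P(data | r = 1) = (1/7)(0/6) = 0; P(data | r = 2) = (2/7)(1/6)(0/5) = 0; P(data | r = 3) = (3/7)(2/6)(1/5)(0/4) = 0; P(data | r = 4) = (4/7)(3/6)(2/5)(1/4) = 1/35; P(data | r = 5) = (5/7)(4/6)(3/5)(2/4) = 1/7; P(data | r = 6) = (6/7)(5/6)(4/5)(3/4) = 3/7.
Weighting by the prior gives 1/12 · 0 = 0, 1/12 · 0 = 0, 1/12 · 0 = 0, 1/4 · 1/35 = 1/140, 1/4 · 1/7 = 1/28, 1/4 · 3/7 = 3/28; these sum to 3/20.
So P(r = 5 | data) = (1/28) / (3/20) = 5/21.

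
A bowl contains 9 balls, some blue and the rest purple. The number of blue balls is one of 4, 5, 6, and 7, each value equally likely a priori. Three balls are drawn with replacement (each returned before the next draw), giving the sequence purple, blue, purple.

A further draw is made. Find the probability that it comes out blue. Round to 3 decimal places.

0.560

Compute the likelihood of the observed sequence for each case: P(data | r = 4) = (5/9)(4/9)(5/9) = 0.13717; P(data | r = 5) = (4/9)(5/9)(4/9) = 0.10974; P(data | r = 6) = (3/9)(6/9)(3/9) = 0.074074; P(data | r = 7) = (2/9)(7/9)(2/9) = 0.038409.
Multiplying each by its prior: 1/4 · 0.13717 = 0.034294, 1/4 · 0.10974 = 0.027435, 1/4 · 0.074074 = 0.018519, 1/4 · 0.038409 = 0.0096022; summing to 0.089849.
Dividing through by the total gives posterior P(r = 4 | data) = 0.38168, P(r = 5 | data) = 0.30534, P(r = 6 | data) = 0.20611, P(r = 7 | data) = 0.10687.
The predictive probability is P(blue next | data) = (4/9)(0.38168) + (5/9)(0.30534) + (2/3)(0.20611) + (7/9)(0.10687) = 0.5598.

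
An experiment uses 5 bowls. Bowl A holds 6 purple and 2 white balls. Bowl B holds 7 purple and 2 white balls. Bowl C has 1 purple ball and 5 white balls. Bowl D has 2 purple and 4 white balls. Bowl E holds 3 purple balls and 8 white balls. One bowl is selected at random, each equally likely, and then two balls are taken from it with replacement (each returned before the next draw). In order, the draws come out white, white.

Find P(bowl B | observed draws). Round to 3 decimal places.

0.028

Compute the likelihood of the observed sequence for each case: P(data | bowl A) = (2/8)(2/8) = 0.0625; P(data | bowl B) = (2/9)(2/9) = 0.049383; P(data | bowl C) = (5/6)(5/6) = 0.69444; P(data | bowl D) = (4/6)(4/6) = 0.44444; P(data | bowl E) = (8/11)(8/11) = 0.52893.
Weighting by the prior gives 1/5 · 0.0625 = 0.0125, 1/5 · 0.049383 = 0.0098765, 1/5 · 0.69444 = 0.13889, 1/5 · 0.44444 = 0.088889, 1/5 · 0.52893 = 0.10579; with total 0.35594.
So P(bowl B | data) = (0.0098765) / (0.35594) = 0.027748.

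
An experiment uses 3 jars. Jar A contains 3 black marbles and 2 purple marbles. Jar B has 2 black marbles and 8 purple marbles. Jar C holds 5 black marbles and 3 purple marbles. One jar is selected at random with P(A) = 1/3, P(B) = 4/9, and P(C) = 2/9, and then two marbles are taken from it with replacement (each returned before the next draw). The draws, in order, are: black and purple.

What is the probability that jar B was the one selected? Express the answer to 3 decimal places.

For each hypothesis, P(data | H) works out to: P(data | jar A) = (3/5)(2/5) = 0.24; P(data | jar B) = (2/10)(8/10) = 0.16; P(data | jar C) = (5/8)(3/8) = 0.23438.
Weighting by the prior gives 1/3 · 0.24 = 0.08, 4/9 · 0.16 = 0.071111, 2/9 · 0.23438 = 0.052083; with total 0.20319.
By Bayes' rule, P(jar B | data) = (0.071111) / (0.20319) = 0.34997.

0.350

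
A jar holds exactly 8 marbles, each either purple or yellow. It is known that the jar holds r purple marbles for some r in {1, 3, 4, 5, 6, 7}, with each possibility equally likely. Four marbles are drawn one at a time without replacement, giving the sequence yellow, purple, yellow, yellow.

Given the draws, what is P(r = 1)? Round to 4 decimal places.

0.4070

The likelihood of the observed sequence under each hypothesis: P(data | r = 1) = (7/8)(1/7)(6/6)(5/5) = 1/8; P(data | r = 3) = (5/8)(3/7)(4/6)(3/5) = 3/28; P(data | r = 4) = (4/8)(4/7)(3/6)(2/5) = 2/35; P(data | r = 5) = (3/8)(5/7)(2/6)(1/5) = 1/56; P(data | r = 6) = (2/8)(6/7)(1/6)(0/5) = 0; P(data | r = 7) = (1/8)(7/7)(0/6) = 0.
The prior-weighted likelihoods are 1/6 · 1/8 = 1/48, 1/6 · 3/28 = 1/56, 1/6 · 2/35 = 1/105, 1/6 · 1/56 = 1/336, 1/6 · 0 = 0, 1/6 · 0 = 0; summing to 43/840.
Hence P(r = 1 | data) = (1/48) / (43/840) = 35/86.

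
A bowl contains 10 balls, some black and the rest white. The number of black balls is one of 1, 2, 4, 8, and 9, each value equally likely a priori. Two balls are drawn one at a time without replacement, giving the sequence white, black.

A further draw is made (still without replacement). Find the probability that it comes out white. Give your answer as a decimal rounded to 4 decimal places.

0.5405

The likelihood of the observed sequence under each hypothesis: P(data | r = 1) = (9/10)(1/9) = 1/10; P(data | r = 2) = (8/10)(2/9) = 8/45; P(data | r = 4) = (6/10)(4/9) = 4/15; P(data | r = 8) = (2/10)(8/9) = 8/45; P(data | r = 9) = (1/10)(9/9) = 1/10.
Multiplying each by its prior: 1/5 · 1/10 = 1/50, 1/5 · 8/45 = 8/225, 1/5 · 4/15 = 4/75, 1/5 · 8/45 = 8/225, 1/5 · 1/10 = 1/50; these sum to 37/225.
Dividing through by the total gives posterior P(r = 1 | data) = 9/74, P(r = 2 | data) = 8/37, P(r = 4 | data) = 12/37, P(r = 8 | data) = 8/37, P(r = 9 | data) = 9/74.
The predictive probability is P(white next | data) = (1)(9/74) + (7/8)(8/37) + (5/8)(12/37) + (1/8)(8/37) + (0)(9/74) = 20/37.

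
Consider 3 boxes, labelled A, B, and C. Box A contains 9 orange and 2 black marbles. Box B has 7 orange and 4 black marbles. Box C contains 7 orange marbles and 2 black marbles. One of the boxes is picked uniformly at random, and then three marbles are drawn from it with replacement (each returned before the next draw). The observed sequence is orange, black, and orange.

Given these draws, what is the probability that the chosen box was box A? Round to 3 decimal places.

Under each hypothesis, the probability of the observed sequence is: P(data | box A) = (9/11)(2/11)(9/11) = 0.12171; P(data | box B) = (7/11)(4/11)(7/11) = 0.14726; P(data | box C) = (7/9)(2/9)(7/9) = 0.13443.
The prior-weighted likelihoods are 1/3 · 0.12171 = 0.040571, 1/3 · 0.14726 = 0.049086, 1/3 · 0.13443 = 0.04481; summing to 0.13447.
Hence P(box A | data) = (0.040571) / (0.13447) = 0.30172.

0.302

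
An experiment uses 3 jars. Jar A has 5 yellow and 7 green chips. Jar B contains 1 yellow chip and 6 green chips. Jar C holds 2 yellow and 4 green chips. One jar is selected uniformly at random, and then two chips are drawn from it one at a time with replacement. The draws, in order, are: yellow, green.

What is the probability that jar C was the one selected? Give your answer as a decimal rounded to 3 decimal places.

The likelihood of the observed sequence under each hypothesis: P(data | jar A) = (5/12)(7/12) = 0.24306; P(data | jar B) = (1/7)(6/7) = 0.12245; P(data | jar C) = (2/6)(4/6) = 0.22222.
The prior-weighted likelihoods are 1/3 · 0.24306 = 0.081019, 1/3 · 0.12245 = 0.040816, 1/3 · 0.22222 = 0.074074; these sum to 0.19591.
So P(jar C | data) = (0.074074) / (0.19591) = 0.3781.

0.378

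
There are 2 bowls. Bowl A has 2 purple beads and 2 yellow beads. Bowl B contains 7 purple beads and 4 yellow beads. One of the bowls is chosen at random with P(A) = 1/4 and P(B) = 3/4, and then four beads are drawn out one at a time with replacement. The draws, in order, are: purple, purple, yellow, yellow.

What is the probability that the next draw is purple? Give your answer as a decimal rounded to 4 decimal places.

The likelihood of the observed sequence under each hypothesis: P(data | bowl A) = (2/4)(2/4)(2/4)(2/4) = 0.0625; P(data | bowl B) = (7/11)(7/11)(4/11)(4/11) = 0.053548.
Weighting by the prior gives 1/4 · 0.0625 = 0.015625, 3/4 · 0.053548 = 0.040161; with total 0.055786.
The posterior is then P(bowl A | data) = 0.28009, P(bowl B | data) = 0.71991.
So P(purple next | data) = Σ P(purple next | H) P(H | data) = (1/2)(0.28009) + (7/11)(0.71991) = 0.59817.

0.5982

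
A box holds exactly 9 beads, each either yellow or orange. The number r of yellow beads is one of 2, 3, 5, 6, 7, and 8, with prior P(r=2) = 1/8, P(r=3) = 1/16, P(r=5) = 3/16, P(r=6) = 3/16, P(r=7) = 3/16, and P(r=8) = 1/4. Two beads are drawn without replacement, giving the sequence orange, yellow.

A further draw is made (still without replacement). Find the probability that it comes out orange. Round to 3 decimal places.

0.359

Compute the likelihood of the observed sequence for each case: P(data | r = 2) = (7/9)(2/8) = 7/36; P(data | r = 3) = (6/9)(3/8) = 1/4; P(data | r = 5) = (4/9)(5/8) = 5/18; P(data | r = 6) = (3/9)(6/8) = 1/4; P(data | r = 7) = (2/9)(7/8) = 7/36; P(data | r = 8) = (1/9)(8/8) = 1/9.
Multiplying each by its prior: 1/8 · 7/36 = 7/288, 1/16 · 1/4 = 1/64, 3/16 · 5/18 = 5/96, 3/16 · 1/4 = 3/64, 3/16 · 7/36 = 7/192, 1/4 · 1/9 = 1/36; these sum to 13/64.
Normalising, the posterior is P(r = 2 | data) = 14/117, P(r = 3 | data) = 1/13, P(r = 5 | data) = 10/39, P(r = 6 | data) = 3/13, P(r = 7 | data) = 7/39, P(r = 8 | data) = 16/117.
Averaging over the posterior, P(orange next | data) = (6/7)(14/117) + (5/7)(1/13) + (3/7)(10/39) + (2/7)(3/13) + (1/7)(7/39) + (0)(16/117) = 14/39.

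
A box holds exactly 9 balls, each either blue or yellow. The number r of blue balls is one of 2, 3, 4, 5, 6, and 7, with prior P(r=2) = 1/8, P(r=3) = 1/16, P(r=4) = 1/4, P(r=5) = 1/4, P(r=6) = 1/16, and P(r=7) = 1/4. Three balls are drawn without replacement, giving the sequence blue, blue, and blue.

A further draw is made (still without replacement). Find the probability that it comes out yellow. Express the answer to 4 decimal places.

0.4501

Compute the likelihood of the observed sequence for each case: P(data | r = 2) = (2/9)(1/8)(0/7) = 0; P(data | r = 3) = (3/9)(2/8)(1/7) = 0.011905; P(data | r = 4) = (4/9)(3/8)(2/7) = 0.047619; P(data | r = 5) = (5/9)(4/8)(3/7) = 0.11905; P(data | r = 6) = (6/9)(5/8)(4/7) = 0.2381; P(data | r = 7) = (7/9)(6/8)(5/7) = 0.41667.
Weighting by the prior gives 1/8 · 0 = 0, 1/16 · 0.011905 = 0.00074405, 1/4 · 0.047619 = 0.011905, 1/4 · 0.11905 = 0.029762, 1/16 · 0.2381 = 0.014881, 1/4 · 0.41667 = 0.10417; summing to 0.16146.
The posterior is then P(r = 2 | data) = 0, P(r = 3 | data) = 0.0046083, P(r = 4 | data) = 0.073733, P(r = 5 | data) = 0.18433, P(r = 6 | data) = 0.092166, P(r = 7 | data) = 0.64516.
The predictive probability is P(yellow next | data) = (1)(0.0046083) + (5/6)(0.073733) + (2/3)(0.18433) + (1/2)(0.092166) + (1/3)(0.64516) = 0.45008.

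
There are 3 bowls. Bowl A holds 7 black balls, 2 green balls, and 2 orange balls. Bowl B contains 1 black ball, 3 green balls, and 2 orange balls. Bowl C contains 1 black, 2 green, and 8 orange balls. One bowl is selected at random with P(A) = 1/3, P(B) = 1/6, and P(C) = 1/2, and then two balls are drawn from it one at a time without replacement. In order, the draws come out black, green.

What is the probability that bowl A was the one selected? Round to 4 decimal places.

Compute the likelihood of the observed sequence for each case: P(data | bowl A) = (7/11)(2/10) = 7/55; P(data | bowl B) = (1/6)(3/5) = 1/10; P(data | bowl C) = (1/11)(2/10) = 1/55.
Weighting by the prior gives 1/3 · 7/55 = 7/165, 1/6 · 1/10 = 1/60, 1/2 · 1/55 = 1/110; these sum to 3/44.
So P(bowl A | data) = (7/165) / (3/44) = 28/45.

0.6222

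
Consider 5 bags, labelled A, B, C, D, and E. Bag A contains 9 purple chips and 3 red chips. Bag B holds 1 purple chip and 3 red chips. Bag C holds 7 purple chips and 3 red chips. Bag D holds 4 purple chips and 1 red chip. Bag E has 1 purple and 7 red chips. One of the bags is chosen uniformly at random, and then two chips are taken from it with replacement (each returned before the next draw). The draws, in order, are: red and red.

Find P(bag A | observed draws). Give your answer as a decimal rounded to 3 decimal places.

For each hypothesis, P(data | H) works out to: P(data | bag A) = (3/12)(3/12) = 0.0625; P(data | bag B) = (3/4)(3/4) = 0.5625; P(data | bag C) = (3/10)(3/10) = 0.09; P(data | bag D) = (1/5)(1/5) = 0.04; P(data | bag E) = (7/8)(7/8) = 0.76562.
Multiplying each by its prior: 1/5 · 0.0625 = 0.0125, 1/5 · 0.5625 = 0.1125, 1/5 · 0.09 = 0.018, 1/5 · 0.04 = 0.008, 1/5 · 0.76562 = 0.15313; summing to 0.30412.
Hence P(bag A | data) = (0.0125) / (0.30412) = 0.041102.

0.041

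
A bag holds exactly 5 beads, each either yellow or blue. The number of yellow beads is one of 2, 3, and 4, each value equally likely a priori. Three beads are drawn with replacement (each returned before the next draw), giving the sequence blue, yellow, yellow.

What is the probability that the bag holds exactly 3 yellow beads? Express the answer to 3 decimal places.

Under each hypothesis, the probability of the observed sequence is: P(data | r = 2) = (3/5)(2/5)(2/5) = 12/125; P(data | r = 3) = (2/5)(3/5)(3/5) = 18/125; P(data | r = 4) = (1/5)(4/5)(4/5) = 16/125.
Weighting by the prior gives 1/3 · 12/125 = 4/125, 1/3 · 18/125 = 6/125, 1/3 · 16/125 = 16/375; these sum to 46/375.
Therefore the posterior P(r = 3 | data) = (6/125) / (46/375) = 9/23.

0.391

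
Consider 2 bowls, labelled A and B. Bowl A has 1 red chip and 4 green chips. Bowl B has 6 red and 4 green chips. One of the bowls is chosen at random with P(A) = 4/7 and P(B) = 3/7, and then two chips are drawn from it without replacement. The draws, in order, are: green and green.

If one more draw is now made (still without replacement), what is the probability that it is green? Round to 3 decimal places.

0.607

For each hypothesis, P(data | H) works out to: P(data | bowl A) = (4/5)(3/4) = 3/5; P(data | bowl B) = (4/10)(3/9) = 2/15.
The prior-weighted likelihoods are 4/7 · 3/5 = 12/35, 3/7 · 2/15 = 2/35; these sum to 2/5.
The posterior is then P(bowl A | data) = 6/7, P(bowl B | data) = 1/7.
The predictive probability is P(green next | data) = (2/3)(6/7) + (1/4)(1/7) = 17/28.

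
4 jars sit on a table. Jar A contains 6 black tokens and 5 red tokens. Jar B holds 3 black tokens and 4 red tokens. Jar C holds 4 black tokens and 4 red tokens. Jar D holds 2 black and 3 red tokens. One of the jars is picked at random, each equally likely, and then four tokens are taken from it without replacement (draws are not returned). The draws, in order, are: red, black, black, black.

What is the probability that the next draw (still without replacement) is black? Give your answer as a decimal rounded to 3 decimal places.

Under each hypothesis, the probability of the observed sequence is: P(data | jar A) = (5/11)(6/10)(5/9)(4/8) = 0.075758; P(data | jar B) = (4/7)(3/6)(2/5)(1/4) = 0.028571; P(data | jar C) = (4/8)(4/7)(3/6)(2/5) = 0.057143; P(data | jar D) = (3/5)(2/4)(1/3)(0/2) = 0.
The prior-weighted likelihoods are 1/4 · 0.075758 = 0.018939, 1/4 · 0.028571 = 0.0071429, 1/4 · 0.057143 = 0.014286, 1/4 · 0 = 0; these sum to 0.040368.
Dividing through by the total gives posterior P(jar A | data) = 0.46917, P(jar B | data) = 0.17694, P(jar C | data) = 0.35389, P(jar D | data) = 0.
The predictive probability is P(black next | data) = (3/7)(0.46917) + (0)(0.17694) + (1/4)(0.35389) = 0.28954.

0.290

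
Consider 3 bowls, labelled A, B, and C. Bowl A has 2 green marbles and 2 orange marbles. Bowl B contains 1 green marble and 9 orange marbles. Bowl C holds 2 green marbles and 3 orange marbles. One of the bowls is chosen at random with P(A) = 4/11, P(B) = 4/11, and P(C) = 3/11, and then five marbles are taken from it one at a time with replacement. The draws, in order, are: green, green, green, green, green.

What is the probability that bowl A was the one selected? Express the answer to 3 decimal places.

0.803

Under each hypothesis, the probability of the observed sequence is: P(data | bowl A) = (2/4)(2/4)(2/4)(2/4)(2/4) = 0.03125; P(data | bowl B) = (1/10)(1/10)(1/10)(1/10)(1/10) = 1e-05; P(data | bowl C) = (2/5)(2/5)(2/5)(2/5)(2/5) = 0.01024.
Weighting by the prior gives 4/11 · 0.03125 = 0.011364, 4/11 · 1e-05 = 3.6364e-06, 3/11 · 0.01024 = 0.0027927; summing to 0.01416.
Therefore the posterior P(bowl A | data) = (0.011364) / (0.01416) = 0.80252.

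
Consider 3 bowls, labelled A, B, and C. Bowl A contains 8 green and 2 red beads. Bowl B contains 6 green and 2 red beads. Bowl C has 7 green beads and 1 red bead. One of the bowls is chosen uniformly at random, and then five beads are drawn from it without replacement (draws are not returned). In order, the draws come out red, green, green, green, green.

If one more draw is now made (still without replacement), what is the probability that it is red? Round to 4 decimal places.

Under each hypothesis, the probability of the observed sequence is: P(data | bowl A) = (2/10)(8/9)(7/8)(6/7)(5/6) = 0.11111; P(data | bowl B) = (2/8)(6/7)(5/6)(4/5)(3/4) = 0.10714; P(data | bowl C) = (1/8)(7/7)(6/6)(5/5)(4/4) = 0.125.
Weighting by the prior gives 1/3 · 0.11111 = 0.037037, 1/3 · 0.10714 = 0.035714, 1/3 · 0.125 = 0.041667; summing to 0.11442.
Dividing through by the total gives posterior P(bowl A | data) = 0.3237, P(bowl B | data) = 0.31214, P(bowl C | data) = 0.36416.
So P(red next | data) = Σ P(red next | H) P(H | data) = (1/5)(0.3237) + (1/3)(0.31214) + (0)(0.36416) = 0.16879.

0.1688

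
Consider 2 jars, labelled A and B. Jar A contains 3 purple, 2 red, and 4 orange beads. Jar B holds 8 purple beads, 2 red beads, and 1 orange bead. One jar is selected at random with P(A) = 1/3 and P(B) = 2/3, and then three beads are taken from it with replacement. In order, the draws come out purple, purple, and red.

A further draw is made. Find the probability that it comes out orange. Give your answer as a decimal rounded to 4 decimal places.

For each hypothesis, P(data | H) works out to: P(data | jar A) = (3/9)(3/9)(2/9) = 0.024691; P(data | jar B) = (8/11)(8/11)(2/11) = 0.096168.
The prior-weighted likelihoods are 1/3 · 0.024691 = 0.0082305, 2/3 · 0.096168 = 0.064112; with total 0.072343.
The posterior is then P(jar A | data) = 0.11377, P(jar B | data) = 0.88623.
So P(orange next | data) = Σ P(orange next | H) P(H | data) = (4/9)(0.11377) + (1/11)(0.88623) = 0.13113.

0.1311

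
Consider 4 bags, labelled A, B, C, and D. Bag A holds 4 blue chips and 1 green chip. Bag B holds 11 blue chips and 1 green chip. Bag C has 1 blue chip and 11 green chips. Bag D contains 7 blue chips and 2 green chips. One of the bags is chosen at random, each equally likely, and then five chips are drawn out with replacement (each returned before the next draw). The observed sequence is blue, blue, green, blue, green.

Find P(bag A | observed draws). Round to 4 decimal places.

Under each hypothesis, the probability of the observed sequence is: P(data | bag A) = (4/5)(4/5)(1/5)(4/5)(1/5) = 0.02048; P(data | bag B) = (11/12)(11/12)(1/12)(11/12)(1/12) = 0.005349; P(data | bag C) = (1/12)(1/12)(11/12)(1/12)(11/12) = 0.00048627; P(data | bag D) = (7/9)(7/9)(2/9)(7/9)(2/9) = 0.023235.
The prior-weighted likelihoods are 1/4 · 0.02048 = 0.00512, 1/4 · 0.005349 = 0.0013372, 1/4 · 0.00048627 = 0.00012157, 1/4 · 0.023235 = 0.0058087; these sum to 0.012388.
So P(bag A | data) = (0.00512) / (0.012388) = 0.41332.

0.4133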